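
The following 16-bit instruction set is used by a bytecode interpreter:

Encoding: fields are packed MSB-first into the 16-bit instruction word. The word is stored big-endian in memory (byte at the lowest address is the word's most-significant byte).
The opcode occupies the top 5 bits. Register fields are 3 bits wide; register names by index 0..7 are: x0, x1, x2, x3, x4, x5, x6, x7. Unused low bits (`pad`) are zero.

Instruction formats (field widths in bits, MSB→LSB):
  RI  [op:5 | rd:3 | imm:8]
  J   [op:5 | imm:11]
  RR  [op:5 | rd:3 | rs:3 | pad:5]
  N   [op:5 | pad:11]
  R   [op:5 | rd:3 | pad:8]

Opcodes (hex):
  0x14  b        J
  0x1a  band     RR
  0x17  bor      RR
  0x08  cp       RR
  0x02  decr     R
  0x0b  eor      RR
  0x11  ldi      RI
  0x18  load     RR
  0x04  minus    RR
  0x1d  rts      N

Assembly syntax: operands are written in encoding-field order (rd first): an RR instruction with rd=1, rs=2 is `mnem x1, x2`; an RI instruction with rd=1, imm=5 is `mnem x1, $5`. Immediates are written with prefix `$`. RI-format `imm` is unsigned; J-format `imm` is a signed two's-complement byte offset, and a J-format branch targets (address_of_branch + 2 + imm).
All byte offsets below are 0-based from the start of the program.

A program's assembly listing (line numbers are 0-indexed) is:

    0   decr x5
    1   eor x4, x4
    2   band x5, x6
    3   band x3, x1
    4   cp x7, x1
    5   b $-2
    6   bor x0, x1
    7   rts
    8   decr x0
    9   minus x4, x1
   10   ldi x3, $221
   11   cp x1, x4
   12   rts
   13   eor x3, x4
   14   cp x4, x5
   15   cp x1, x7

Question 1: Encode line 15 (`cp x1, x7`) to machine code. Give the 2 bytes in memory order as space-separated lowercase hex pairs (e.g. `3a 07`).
41 e0

15. cp fields op=0x8:5|rd=1:3|rs=7:3|pad=0:5 → word 41e0h → 41 e0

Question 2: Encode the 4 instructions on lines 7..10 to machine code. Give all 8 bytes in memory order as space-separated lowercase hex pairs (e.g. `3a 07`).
e8 00 10 00 24 20 8b dd

L7: rts op=0x1d:5|pad=0:11 ⇒ 0xe800 ⇒ big e8 00
L8: decr op=0x2:5|rd=0:3|pad=0:8 ⇒ 0x1000 ⇒ big 10 00
L9: minus op=0x4:5|rd=4:3|rs=1:3|pad=0:5 ⇒ 0x2420 ⇒ big 24 20
L10: ldi op=0x11:5|rd=3:3|imm=221:8 ⇒ 0x8bdd ⇒ big 8b dd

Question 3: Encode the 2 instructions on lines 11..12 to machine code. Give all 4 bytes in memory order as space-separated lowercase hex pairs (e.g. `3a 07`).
line 11 (cp): pack op=0x8:5|rd=1:3|rs=4:3|pad=0:5 = 0x4180; big→ 41 80
line 12 (rts): pack op=0x1d:5|pad=0:11 = 0xe800; big→ e8 00

41 80 e8 00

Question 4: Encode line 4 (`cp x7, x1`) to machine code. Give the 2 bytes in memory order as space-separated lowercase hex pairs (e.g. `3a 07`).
4. cp fields op=0x8:5|rd=7:3|rs=1:3|pad=0:5 → word 4720h → 47 20

47 20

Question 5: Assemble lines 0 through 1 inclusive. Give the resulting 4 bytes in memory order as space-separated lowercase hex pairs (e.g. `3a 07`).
15 00 5c 80

L0: decr op=0x2:5|rd=5:3|pad=0:8 ⇒ 0x1500 ⇒ big 15 00
L1: eor op=0xb:5|rd=4:3|rs=4:3|pad=0:5 ⇒ 0x5c80 ⇒ big 5c 80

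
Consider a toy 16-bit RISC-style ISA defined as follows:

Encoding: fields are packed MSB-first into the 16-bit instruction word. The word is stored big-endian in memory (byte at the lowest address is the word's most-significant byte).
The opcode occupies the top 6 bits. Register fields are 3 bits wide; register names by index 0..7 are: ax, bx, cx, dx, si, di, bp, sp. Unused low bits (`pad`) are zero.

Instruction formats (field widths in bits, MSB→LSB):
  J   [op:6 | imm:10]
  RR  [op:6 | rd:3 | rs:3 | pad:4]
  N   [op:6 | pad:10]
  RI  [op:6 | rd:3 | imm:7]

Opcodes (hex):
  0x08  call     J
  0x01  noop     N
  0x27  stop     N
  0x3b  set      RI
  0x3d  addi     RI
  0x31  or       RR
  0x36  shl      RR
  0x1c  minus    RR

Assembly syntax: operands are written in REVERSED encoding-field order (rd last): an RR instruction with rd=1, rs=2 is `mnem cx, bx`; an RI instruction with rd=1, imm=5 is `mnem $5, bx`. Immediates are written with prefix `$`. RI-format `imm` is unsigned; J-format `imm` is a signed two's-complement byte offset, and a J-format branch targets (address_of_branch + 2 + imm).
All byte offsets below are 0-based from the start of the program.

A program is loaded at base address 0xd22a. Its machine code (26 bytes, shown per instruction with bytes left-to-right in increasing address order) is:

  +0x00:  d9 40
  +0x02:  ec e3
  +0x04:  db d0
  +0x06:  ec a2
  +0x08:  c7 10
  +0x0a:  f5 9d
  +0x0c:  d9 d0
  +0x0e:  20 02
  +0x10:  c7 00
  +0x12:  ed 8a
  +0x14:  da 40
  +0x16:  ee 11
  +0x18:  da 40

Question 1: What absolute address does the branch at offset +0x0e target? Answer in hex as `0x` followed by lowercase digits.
0xd23c

@+0e  big-endian(20 02) = 0x2002
  op=0x2002>>10=0x8 ⇒ call (J)
  imm@[9:0]=0x2 ⇒ $2
  target = base 0xd22a + off 0x0e + 2 + imm 2 = 0xd23c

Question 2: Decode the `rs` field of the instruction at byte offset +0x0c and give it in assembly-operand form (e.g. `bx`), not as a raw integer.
@+0c  big-endian(d9 d0) = 0xd9d0
  op=0xd9d0>>10=0x36 ⇒ shl (RR)
  rd: (w>>7)&0x7=0x3 → dx
  rs: (w>>4)&0x7=0x5 → di

di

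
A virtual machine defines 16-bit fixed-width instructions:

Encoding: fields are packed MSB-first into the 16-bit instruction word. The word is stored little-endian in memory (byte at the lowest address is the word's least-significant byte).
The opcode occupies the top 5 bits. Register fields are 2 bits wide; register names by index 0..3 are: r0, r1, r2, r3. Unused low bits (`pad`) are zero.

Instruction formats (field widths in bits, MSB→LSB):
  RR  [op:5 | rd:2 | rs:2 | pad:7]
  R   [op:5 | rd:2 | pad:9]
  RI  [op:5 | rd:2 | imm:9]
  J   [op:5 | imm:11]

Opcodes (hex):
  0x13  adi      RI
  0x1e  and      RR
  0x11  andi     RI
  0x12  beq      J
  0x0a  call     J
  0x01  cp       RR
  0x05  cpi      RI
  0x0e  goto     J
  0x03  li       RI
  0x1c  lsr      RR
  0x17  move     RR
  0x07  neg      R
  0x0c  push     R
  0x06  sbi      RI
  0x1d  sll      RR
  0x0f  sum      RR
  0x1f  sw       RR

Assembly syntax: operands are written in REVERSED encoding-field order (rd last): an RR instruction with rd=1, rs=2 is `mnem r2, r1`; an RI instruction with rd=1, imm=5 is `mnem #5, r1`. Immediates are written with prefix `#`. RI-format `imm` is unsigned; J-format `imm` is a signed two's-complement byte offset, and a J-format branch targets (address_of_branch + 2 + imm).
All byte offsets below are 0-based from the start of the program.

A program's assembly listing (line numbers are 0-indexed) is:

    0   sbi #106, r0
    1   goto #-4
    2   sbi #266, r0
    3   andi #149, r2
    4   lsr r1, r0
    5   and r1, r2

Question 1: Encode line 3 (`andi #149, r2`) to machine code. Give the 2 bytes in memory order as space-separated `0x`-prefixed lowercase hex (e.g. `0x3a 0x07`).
0x95 0x8c

line 3 (andi): pack op=0x11:5|rd=2:2|imm=149:9 = 0x8c95; little→ 95 8c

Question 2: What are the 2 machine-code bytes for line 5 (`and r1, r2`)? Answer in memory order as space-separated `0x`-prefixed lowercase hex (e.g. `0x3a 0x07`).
line 5 (and): pack op=0x1e:5|rd=2:2|rs=1:2|pad=0:7 = 0xf480; little→ 80 f4

0x80 0xf4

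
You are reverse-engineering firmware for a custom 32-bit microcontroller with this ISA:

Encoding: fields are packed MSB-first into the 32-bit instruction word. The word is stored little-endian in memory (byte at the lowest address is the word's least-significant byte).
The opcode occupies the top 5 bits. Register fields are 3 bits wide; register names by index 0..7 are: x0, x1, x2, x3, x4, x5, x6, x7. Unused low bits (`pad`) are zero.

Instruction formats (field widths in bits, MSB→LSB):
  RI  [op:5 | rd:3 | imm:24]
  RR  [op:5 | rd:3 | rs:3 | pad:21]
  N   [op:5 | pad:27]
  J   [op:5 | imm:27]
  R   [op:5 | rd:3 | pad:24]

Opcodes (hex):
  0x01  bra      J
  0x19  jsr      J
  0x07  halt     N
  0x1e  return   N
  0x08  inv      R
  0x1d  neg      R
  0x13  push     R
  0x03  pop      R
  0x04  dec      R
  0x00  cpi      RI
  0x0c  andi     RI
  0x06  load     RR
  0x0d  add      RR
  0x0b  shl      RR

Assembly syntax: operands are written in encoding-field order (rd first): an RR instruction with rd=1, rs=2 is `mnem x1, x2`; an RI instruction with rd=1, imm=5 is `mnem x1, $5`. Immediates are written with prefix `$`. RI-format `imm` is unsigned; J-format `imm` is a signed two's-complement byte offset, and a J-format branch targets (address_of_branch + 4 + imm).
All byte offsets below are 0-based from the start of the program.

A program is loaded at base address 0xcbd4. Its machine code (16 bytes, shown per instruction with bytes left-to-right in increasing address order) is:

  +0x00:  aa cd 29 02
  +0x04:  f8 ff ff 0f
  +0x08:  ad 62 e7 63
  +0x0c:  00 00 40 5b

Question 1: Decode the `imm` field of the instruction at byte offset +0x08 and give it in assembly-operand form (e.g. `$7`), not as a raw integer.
@+08  little-endian(ad 62 e7 63) = 0x63e762ad
  op=0x63e762ad>>27=0xc ⇒ andi (RI)
  rd@[26:24]=0x3 ⇒ x3
  imm@[23:0]=0xe762ad ⇒ $15164077

$15164077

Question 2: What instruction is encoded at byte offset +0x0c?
shl x3, x2

@+0c  little-endian(00 00 40 5b) = 0x5b400000
  op=0x5b400000>>27=0xb ⇒ shl (RR)
  rd: (w>>24)&0x7=0x3 → x3
  rs: (w>>21)&0x7=0x2 → x2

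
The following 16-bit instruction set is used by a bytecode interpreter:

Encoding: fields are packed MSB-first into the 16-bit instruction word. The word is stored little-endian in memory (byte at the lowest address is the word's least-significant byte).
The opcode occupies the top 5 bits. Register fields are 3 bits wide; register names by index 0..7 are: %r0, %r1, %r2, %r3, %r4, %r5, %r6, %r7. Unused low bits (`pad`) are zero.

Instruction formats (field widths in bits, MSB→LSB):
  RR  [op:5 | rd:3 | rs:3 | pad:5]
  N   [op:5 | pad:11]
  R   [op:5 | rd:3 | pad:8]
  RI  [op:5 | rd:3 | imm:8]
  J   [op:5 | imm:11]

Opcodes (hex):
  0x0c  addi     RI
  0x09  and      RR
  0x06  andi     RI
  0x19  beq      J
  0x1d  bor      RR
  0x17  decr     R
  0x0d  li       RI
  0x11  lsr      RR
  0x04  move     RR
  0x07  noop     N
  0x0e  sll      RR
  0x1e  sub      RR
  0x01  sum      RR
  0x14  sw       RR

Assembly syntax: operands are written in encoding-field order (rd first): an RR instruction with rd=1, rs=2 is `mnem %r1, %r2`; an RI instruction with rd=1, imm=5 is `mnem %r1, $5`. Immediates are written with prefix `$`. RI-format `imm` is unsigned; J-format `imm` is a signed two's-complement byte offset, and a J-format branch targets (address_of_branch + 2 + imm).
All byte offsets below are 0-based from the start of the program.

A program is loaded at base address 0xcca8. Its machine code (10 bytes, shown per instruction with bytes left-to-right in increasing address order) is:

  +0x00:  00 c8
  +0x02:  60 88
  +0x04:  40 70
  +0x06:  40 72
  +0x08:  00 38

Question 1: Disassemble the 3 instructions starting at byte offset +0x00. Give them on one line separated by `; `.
beq $0; lsr %r0, %r3; sll %r0, %r2

@+00  little-endian(00 c8) = 0xc800
  top 5b → 0x19 → beq [J]
  [10:0] imm=0 = $0
@+02  little-endian(60 88) = 0x8860
  top 5b → 0x11 → lsr [RR]
  [10:8] rd=0 = %r0
  [7:5] rs=3 = %r3
@+04  little-endian(40 70) = 0x7040
  top 5b → 0xe → sll [RR]
  [10:8] rd=0 = %r0
  [7:5] rs=2 = %r2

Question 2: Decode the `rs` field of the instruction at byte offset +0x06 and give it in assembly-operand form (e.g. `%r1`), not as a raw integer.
@+06  little-endian(40 72) = 0x7240
  opcode bits[15:11]=0xe: sll/RR
  rd: (w>>8)&0x7=0x2 → %r2
  rs: (w>>5)&0x7=0x2 → %r2

%r2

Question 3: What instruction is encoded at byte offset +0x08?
noop

[08] 00 38 → 0x3800
  top 5b → 0x7 → noop [N]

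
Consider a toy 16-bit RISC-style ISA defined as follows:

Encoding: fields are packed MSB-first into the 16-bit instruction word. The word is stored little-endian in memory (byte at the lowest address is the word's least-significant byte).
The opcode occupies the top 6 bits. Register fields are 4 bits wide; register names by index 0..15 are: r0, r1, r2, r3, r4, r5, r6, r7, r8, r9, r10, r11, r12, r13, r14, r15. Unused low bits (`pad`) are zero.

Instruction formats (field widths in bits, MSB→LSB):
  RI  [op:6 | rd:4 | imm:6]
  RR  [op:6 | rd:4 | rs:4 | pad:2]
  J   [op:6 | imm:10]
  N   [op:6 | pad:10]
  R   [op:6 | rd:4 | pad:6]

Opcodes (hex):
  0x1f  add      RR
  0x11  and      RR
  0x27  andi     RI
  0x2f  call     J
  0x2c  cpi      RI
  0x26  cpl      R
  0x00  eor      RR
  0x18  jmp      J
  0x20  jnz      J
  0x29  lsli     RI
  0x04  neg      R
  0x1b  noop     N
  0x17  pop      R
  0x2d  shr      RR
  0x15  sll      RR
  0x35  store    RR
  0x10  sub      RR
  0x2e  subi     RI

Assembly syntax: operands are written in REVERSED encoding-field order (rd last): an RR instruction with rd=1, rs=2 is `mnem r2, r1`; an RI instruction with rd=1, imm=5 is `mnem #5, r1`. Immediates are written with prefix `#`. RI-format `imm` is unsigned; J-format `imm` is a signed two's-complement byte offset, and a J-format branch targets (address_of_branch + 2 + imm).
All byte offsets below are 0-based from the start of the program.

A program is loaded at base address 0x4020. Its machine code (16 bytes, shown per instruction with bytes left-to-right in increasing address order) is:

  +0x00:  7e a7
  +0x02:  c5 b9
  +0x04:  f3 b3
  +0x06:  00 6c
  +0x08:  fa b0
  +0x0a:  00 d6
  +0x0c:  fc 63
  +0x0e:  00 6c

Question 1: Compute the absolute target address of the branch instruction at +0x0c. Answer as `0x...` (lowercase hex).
0x402a

off 0x0c: read fc 63 as little → 0x63fc
  opcode bits[15:10]=0x18: jmp/J
  imm@[9:0]=0x3fc (s10→-4) ⇒ #-4
  target = base 0x4020 + off 0x0c + 2 + imm -4 = 0x402a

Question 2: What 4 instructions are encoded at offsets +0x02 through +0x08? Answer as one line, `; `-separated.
subi #5, r7; cpi #51, r15; noop; cpi #58, r3

@+02  little-endian(c5 b9) = 0xb9c5
  op=0xb9c5>>10=0x2e ⇒ subi (RI)
  [9:6] rd=7 = r7
  [5:0] imm=5 = #5
@+04  little-endian(f3 b3) = 0xb3f3
  op=0xb3f3>>10=0x2c ⇒ cpi (RI)
  [9:6] rd=15 = r15
  [5:0] imm=51 = #51
@+06  little-endian(00 6c) = 0x6c00
  op=0x6c00>>10=0x1b ⇒ noop (N)
@+08  little-endian(fa b0) = 0xb0fa
  op=0xb0fa>>10=0x2c ⇒ cpi (RI)
  [9:6] rd=3 = r3
  [5:0] imm=58 = #58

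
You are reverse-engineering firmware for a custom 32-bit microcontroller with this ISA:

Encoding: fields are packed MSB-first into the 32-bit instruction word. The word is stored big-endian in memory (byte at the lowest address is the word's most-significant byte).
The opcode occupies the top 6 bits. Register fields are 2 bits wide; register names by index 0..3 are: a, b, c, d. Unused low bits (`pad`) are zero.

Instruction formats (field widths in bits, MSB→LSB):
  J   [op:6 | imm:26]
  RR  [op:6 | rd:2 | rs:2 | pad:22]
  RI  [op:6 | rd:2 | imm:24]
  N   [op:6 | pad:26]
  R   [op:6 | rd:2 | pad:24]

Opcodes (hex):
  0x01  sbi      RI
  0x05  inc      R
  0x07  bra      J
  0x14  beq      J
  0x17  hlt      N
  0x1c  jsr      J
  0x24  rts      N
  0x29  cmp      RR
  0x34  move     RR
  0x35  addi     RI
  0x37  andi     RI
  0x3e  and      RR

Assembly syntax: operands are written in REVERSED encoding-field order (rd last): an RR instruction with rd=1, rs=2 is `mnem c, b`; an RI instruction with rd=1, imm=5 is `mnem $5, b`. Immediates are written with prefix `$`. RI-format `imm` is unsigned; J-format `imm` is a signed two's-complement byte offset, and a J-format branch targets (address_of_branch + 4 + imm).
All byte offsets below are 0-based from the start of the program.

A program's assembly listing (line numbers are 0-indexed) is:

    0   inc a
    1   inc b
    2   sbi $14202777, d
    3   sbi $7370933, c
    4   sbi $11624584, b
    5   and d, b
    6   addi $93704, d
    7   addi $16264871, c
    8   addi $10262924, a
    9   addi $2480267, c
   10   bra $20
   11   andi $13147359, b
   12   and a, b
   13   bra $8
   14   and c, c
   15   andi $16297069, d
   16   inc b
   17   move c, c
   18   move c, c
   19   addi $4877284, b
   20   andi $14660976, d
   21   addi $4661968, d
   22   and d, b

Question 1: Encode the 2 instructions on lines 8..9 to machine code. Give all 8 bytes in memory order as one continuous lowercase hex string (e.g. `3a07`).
d49c998cd625d88b

L8: addi op=0x35:6|rd=0:2|imm=10262924:24 ⇒ 0xd49c998c ⇒ big d4 9c 99 8c
L9: addi op=0x35:6|rd=2:2|imm=2480267:24 ⇒ 0xd625d88b ⇒ big d6 25 d8 8b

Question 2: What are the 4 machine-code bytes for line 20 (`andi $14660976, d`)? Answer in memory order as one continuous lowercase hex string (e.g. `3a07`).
dfdfb570

line 20 (andi): pack op=0x37:6|rd=3:2|imm=14660976:24 = 0xdfdfb570; big→ df df b5 70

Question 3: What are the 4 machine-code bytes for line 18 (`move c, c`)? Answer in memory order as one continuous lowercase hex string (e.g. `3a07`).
line 18 (move): pack op=0x34:6|rd=2:2|rs=2:2|pad=0:22 = 0xd2800000; big→ d2 80 00 00

d2800000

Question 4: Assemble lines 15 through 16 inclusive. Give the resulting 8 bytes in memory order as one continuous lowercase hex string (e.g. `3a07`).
line 15 (andi): pack op=0x37:6|rd=3:2|imm=16297069:24 = 0xdff8ac6d; big→ df f8 ac 6d
line 16 (inc): pack op=0x5:6|rd=1:2|pad=0:24 = 0x15000000; big→ 15 00 00 00

dff8ac6d15000000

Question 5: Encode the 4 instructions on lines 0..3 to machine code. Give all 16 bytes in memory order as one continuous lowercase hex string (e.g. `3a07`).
L0: inc op=0x5:6|rd=0:2|pad=0:24 ⇒ 0x14000000 ⇒ big 14 00 00 00
L1: inc op=0x5:6|rd=1:2|pad=0:24 ⇒ 0x15000000 ⇒ big 15 00 00 00
L2: sbi op=0x1:6|rd=3:2|imm=14202777:24 ⇒ 0x07d8b799 ⇒ big 07 d8 b7 99
L3: sbi op=0x1:6|rd=2:2|imm=7370933:24 ⇒ 0x067078b5 ⇒ big 06 70 78 b5

140000001500000007d8b799067078b5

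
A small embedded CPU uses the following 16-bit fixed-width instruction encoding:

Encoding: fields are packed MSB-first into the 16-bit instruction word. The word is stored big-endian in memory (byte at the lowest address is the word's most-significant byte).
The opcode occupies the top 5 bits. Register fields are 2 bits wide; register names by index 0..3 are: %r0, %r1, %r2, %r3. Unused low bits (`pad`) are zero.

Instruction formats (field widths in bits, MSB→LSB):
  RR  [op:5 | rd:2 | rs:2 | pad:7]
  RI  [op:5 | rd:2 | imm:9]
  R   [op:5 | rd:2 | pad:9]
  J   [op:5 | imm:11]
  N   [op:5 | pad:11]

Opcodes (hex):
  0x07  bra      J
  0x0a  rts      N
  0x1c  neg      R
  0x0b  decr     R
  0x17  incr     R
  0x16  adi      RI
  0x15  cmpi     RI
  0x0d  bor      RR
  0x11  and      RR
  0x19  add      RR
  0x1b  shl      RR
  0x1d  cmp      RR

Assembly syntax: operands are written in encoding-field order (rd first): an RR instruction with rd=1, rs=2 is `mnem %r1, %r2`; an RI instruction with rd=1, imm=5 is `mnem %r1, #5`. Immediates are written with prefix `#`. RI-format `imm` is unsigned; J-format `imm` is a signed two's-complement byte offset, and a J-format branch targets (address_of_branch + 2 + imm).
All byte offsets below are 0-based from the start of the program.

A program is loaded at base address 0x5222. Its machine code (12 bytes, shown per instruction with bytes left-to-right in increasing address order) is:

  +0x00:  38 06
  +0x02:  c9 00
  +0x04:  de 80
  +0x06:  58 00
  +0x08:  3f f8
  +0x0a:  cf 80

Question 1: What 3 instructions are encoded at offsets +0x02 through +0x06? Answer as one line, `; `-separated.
add %r0, %r2; shl %r3, %r1; decr %r0

+0x02: c9 00 ⇒ word 0xc900 (big)
  op=0xc900>>11=0x19 ⇒ add (RR)
  [10:9] rd=0 = %r0
  [8:7] rs=2 = %r2
+0x04: de 80 ⇒ word 0xde80 (big)
  op=0xde80>>11=0x1b ⇒ shl (RR)
  [10:9] rd=3 = %r3
  [8:7] rs=1 = %r1
+0x06: 58 00 ⇒ word 0x5800 (big)
  op=0x5800>>11=0xb ⇒ decr (R)
  [10:9] rd=0 = %r0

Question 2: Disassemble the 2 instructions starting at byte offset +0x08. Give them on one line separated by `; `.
bra #-8; add %r3, %r3

+0x08: 3f f8 ⇒ word 0x3ff8 (big)
  top 5b → 0x7 → bra [J]
  imm@[10:0]=0x7f8 (s11→-8) ⇒ #-8
+0x0a: cf 80 ⇒ word 0xcf80 (big)
  top 5b → 0x19 → add [RR]
  rd@[10:9]=0x3 ⇒ %r3
  rs@[8:7]=0x3 ⇒ %r3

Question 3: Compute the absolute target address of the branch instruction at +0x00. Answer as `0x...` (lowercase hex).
+0x00: 38 06 ⇒ word 0x3806 (big)
  top 5b → 0x7 → bra [J]
  [10:0] imm=6 = #6
  target = base 0x5222 + off 0x00 + 2 + imm 6 = 0x522a

0x522a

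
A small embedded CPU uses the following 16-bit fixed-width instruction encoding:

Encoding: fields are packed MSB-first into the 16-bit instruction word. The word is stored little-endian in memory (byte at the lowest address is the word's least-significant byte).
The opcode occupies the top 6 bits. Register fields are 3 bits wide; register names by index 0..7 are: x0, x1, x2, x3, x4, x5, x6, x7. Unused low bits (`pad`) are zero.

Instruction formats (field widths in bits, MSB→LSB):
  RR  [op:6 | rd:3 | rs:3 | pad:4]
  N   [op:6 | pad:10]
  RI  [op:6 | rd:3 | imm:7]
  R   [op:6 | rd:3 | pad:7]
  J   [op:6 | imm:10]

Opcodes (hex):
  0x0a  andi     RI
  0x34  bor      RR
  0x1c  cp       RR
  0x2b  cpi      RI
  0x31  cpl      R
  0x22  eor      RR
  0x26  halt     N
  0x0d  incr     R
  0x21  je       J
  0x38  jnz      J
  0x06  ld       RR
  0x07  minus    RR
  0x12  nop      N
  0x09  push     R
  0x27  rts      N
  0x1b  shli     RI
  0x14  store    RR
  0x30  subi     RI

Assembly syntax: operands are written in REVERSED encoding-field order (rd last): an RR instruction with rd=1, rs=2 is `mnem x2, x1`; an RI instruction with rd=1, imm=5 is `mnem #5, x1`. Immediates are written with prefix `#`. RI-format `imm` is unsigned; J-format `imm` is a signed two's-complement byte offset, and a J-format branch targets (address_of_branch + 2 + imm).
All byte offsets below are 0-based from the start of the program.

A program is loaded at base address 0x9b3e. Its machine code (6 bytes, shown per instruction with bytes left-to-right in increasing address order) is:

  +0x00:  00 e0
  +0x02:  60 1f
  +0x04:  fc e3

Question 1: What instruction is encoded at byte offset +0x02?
minus x6, x6

@+02  little-endian(60 1f) = 0x1f60
  opcode bits[15:10]=0x7: minus/RR
  rd: (w>>7)&0x7=0x6 → x6
  rs: (w>>4)&0x7=0x6 → x6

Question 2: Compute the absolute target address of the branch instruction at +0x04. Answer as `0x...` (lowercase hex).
[04] fc e3 → 0xe3fc
  top 6b → 0x38 → jnz [J]
  imm: (w>>0)&0x3ff=0x3fc (s10→-4) → #-4
  target = base 0x9b3e + off 0x04 + 2 + imm -4 = 0x9b40

0x9b40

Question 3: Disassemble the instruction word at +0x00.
jnz #0

+0x00: 00 e0 ⇒ word 0xe000 (little)
  top 6b → 0x38 → jnz [J]
  imm: (w>>0)&0x3ff=0x0 → #0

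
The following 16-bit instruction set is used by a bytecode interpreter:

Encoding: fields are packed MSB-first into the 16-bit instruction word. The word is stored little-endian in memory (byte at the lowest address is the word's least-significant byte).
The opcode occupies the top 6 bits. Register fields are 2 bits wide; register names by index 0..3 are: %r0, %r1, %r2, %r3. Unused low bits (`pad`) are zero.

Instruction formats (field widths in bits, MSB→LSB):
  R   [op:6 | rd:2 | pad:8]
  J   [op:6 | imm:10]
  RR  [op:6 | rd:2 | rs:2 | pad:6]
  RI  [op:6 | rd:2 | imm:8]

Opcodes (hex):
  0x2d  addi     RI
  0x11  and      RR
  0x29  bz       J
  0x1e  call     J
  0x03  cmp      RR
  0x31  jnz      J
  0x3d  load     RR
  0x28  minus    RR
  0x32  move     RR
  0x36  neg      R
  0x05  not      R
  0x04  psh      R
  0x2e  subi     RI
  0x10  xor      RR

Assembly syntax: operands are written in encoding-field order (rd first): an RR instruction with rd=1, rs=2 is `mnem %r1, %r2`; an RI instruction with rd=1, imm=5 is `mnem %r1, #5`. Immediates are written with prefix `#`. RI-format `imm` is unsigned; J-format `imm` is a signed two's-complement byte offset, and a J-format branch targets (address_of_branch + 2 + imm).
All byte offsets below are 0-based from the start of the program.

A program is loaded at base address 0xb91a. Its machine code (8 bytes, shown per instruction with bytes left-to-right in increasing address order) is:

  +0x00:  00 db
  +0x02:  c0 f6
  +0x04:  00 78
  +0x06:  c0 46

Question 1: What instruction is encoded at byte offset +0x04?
[04] 00 78 → 0x7800
  top 6b → 0x1e → call [J]
  imm@[9:0]=0x0 ⇒ #0

call #0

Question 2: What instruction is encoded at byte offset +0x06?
and %r2, %r3

off 0x06: read c0 46 as little → 0x46c0
  top 6b → 0x11 → and [RR]
  [9:8] rd=2 = %r2
  [7:6] rs=3 = %r3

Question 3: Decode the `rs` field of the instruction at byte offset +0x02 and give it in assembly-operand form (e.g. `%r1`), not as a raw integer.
off 0x02: read c0 f6 as little → 0xf6c0
  opcode bits[15:10]=0x3d: load/RR
  rd@[9:8]=0x2 ⇒ %r2
  rs@[7:6]=0x3 ⇒ %r3

%r3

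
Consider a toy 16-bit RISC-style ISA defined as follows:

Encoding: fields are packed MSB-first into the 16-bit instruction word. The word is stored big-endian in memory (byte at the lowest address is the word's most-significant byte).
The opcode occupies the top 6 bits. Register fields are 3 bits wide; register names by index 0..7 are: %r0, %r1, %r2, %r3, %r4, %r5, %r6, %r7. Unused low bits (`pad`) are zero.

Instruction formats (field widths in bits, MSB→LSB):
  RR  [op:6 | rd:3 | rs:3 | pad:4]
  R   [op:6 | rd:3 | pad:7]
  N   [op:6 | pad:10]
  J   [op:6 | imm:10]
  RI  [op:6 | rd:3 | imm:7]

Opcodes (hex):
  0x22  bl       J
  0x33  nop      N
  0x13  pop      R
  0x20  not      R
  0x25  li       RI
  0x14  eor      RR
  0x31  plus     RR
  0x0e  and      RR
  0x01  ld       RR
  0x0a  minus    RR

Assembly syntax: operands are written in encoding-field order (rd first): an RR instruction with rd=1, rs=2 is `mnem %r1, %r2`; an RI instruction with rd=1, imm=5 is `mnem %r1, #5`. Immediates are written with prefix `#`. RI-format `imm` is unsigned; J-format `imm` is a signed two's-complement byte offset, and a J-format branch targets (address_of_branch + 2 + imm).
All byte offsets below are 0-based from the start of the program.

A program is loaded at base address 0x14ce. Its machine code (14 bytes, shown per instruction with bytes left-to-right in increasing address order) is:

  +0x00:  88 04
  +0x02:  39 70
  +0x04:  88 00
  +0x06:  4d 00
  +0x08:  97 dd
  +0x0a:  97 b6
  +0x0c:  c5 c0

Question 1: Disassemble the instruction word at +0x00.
bl #4

@+00  big-endian(88 04) = 0x8804
  top 6b → 0x22 → bl [J]
  imm@[9:0]=0x4 ⇒ #4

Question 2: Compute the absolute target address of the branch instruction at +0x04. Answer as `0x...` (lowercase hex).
0x14d4

@+04  big-endian(88 00) = 0x8800
  op=0x8800>>10=0x22 ⇒ bl (J)
  [9:0] imm=0 = #0
  target = base 0x14ce + off 0x04 + 2 + imm 0 = 0x14d4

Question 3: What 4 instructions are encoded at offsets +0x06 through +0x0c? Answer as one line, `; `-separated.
pop %r2; li %r7, #93; li %r7, #54; plus %r3, %r4

off 0x06: read 4d 00 as big → 0x4d00
  opcode bits[15:10]=0x13: pop/R
  rd@[9:7]=0x2 ⇒ %r2
off 0x08: read 97 dd as big → 0x97dd
  opcode bits[15:10]=0x25: li/RI
  rd@[9:7]=0x7 ⇒ %r7
  imm@[6:0]=0x5d ⇒ #93
off 0x0a: read 97 b6 as big → 0x97b6
  opcode bits[15:10]=0x25: li/RI
  rd@[9:7]=0x7 ⇒ %r7
  imm@[6:0]=0x36 ⇒ #54
off 0x0c: read c5 c0 as big → 0xc5c0
  opcode bits[15:10]=0x31: plus/RR
  rd@[9:7]=0x3 ⇒ %r3
  rs@[6:4]=0x4 ⇒ %r4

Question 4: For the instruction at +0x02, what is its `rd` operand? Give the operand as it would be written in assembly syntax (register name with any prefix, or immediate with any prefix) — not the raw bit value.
@+02  big-endian(39 70) = 0x3970
  top 6b → 0xe → and [RR]
  rd@[9:7]=0x2 ⇒ %r2
  rs@[6:4]=0x7 ⇒ %r7

%r2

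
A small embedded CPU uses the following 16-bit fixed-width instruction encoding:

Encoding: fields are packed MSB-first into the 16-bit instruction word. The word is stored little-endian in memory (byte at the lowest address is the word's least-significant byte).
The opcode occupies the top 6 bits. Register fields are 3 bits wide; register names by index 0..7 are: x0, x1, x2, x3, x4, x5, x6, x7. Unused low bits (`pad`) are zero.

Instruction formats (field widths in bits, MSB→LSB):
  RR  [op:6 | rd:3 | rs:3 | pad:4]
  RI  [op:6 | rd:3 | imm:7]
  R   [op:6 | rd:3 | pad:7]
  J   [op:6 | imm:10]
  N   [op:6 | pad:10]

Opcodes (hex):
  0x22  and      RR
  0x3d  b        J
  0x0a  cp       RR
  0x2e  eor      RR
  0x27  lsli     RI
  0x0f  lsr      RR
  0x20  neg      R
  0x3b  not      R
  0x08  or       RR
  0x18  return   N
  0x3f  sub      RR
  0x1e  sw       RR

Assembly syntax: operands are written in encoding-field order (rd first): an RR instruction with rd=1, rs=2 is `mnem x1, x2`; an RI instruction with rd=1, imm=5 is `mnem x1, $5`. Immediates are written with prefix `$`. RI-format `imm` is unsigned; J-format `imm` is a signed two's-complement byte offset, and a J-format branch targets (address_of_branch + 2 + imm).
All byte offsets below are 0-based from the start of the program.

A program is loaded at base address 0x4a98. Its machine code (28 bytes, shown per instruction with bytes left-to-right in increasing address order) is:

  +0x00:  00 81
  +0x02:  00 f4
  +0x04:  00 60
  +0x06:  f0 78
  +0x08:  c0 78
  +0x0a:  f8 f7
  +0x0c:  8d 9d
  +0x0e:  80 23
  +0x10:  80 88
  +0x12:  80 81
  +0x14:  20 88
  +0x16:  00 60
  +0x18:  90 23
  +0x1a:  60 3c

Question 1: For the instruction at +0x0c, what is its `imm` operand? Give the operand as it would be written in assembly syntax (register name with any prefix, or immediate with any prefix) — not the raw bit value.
[0c] 8d 9d → 0x9d8d
  top 6b → 0x27 → lsli [RI]
  [9:7] rd=3 = x3
  [6:0] imm=13 = $13

$13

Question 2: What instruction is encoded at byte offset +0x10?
and x1, x0

[10] 80 88 → 0x8880
  op=0x8880>>10=0x22 ⇒ and (RR)
  rd: (w>>7)&0x7=0x1 → x1
  rs: (w>>4)&0x7=0x0 → x0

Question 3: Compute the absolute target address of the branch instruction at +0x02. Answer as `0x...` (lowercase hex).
[02] 00 f4 → 0xf400
  top 6b → 0x3d → b [J]
  imm@[9:0]=0x0 ⇒ $0
  target = base 0x4a98 + off 0x02 + 2 + imm 0 = 0x4a9c

0x4a9c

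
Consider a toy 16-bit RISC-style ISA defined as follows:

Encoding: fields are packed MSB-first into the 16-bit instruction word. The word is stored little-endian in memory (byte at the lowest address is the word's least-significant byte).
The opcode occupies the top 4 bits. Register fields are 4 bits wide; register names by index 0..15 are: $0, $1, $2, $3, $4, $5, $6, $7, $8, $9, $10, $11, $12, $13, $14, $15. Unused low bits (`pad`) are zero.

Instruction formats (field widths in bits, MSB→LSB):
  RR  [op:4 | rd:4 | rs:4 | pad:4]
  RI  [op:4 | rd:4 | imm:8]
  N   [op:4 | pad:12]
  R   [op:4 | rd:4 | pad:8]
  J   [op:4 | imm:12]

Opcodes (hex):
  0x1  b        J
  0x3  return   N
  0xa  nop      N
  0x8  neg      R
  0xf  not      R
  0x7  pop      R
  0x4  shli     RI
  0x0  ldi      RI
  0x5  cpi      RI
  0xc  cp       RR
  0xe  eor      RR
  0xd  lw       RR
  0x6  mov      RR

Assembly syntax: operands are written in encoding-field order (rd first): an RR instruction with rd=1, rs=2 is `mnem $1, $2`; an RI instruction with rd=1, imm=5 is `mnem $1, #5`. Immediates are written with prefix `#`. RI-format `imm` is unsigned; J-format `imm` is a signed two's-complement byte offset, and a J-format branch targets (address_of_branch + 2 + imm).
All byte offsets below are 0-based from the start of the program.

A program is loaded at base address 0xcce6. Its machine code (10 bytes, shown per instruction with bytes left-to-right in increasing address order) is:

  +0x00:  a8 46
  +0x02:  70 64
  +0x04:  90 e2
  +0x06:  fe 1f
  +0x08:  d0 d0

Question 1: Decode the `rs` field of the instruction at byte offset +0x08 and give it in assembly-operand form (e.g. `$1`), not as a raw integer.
@+08  little-endian(d0 d0) = 0xd0d0
  op=0xd0d0>>12=0xd ⇒ lw (RR)
  [11:8] rd=0 = $0
  [7:4] rs=13 = $13

$13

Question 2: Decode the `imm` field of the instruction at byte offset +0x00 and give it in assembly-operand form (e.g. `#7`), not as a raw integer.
[00] a8 46 → 0x46a8
  opcode bits[15:12]=0x4: shli/RI
  rd: (w>>8)&0xf=0x6 → $6
  imm: (w>>0)&0xff=0xa8 → #168

#168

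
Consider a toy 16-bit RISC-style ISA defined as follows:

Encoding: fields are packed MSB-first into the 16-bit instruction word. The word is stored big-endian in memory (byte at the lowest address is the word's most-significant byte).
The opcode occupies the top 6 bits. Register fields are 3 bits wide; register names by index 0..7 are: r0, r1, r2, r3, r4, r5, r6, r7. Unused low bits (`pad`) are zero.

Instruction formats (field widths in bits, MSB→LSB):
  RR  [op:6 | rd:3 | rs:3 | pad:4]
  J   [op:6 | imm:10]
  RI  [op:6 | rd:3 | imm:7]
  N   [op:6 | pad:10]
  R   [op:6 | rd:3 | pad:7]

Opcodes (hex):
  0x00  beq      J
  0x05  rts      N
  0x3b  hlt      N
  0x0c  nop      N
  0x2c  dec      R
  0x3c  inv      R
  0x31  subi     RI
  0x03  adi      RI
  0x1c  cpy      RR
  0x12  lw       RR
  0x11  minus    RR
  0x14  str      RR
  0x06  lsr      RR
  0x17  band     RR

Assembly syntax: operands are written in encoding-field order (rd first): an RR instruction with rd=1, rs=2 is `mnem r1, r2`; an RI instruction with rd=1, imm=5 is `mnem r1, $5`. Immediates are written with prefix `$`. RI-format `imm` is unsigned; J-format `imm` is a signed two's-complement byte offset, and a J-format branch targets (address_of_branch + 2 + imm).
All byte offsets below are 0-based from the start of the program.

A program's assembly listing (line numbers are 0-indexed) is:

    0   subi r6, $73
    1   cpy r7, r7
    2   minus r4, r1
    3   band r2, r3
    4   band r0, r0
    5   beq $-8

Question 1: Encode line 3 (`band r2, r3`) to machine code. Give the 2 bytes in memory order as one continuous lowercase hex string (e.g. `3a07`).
3. band fields op=0x17:6|rd=2:3|rs=3:3|pad=0:4 → word 5d30h → 5d 30

5d30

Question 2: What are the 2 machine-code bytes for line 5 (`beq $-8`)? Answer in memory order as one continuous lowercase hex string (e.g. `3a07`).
L5: beq op=0x0:6|imm=-8:10 ⇒ 0x03f8 ⇒ big 03 f8

03f8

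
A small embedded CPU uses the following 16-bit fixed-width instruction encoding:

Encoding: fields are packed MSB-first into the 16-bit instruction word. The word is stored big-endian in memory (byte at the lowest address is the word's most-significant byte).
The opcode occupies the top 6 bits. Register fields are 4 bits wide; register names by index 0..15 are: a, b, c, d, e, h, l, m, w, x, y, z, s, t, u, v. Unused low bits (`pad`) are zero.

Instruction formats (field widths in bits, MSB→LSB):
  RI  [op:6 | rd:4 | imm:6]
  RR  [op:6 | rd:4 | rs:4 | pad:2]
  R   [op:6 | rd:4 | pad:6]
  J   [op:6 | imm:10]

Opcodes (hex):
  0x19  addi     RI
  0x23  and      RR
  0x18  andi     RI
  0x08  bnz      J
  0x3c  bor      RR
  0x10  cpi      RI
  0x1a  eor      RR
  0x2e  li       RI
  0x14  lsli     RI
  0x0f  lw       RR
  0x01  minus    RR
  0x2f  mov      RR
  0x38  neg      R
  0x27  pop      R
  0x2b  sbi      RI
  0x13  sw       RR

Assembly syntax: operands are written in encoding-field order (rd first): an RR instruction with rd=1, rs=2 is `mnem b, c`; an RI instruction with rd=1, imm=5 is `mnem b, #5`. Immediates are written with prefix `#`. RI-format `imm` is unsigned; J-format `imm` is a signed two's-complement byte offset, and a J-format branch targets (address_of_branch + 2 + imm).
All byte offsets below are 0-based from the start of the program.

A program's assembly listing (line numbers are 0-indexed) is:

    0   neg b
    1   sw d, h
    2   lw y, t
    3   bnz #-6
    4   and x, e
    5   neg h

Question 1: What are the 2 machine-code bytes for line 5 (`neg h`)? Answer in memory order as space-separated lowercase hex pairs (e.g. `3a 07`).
L5: neg op=0x38:6|rd=5:4|pad=0:6 ⇒ 0xe140 ⇒ big e1 40

e1 40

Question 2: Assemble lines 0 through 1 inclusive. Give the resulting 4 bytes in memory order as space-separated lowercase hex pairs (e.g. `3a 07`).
0. neg fields op=0x38:6|rd=1:4|pad=0:6 → word e040h → e0 40
1. sw fields op=0x13:6|rd=3:4|rs=5:4|pad=0:2 → word 4cd4h → 4c d4

e0 40 4c d4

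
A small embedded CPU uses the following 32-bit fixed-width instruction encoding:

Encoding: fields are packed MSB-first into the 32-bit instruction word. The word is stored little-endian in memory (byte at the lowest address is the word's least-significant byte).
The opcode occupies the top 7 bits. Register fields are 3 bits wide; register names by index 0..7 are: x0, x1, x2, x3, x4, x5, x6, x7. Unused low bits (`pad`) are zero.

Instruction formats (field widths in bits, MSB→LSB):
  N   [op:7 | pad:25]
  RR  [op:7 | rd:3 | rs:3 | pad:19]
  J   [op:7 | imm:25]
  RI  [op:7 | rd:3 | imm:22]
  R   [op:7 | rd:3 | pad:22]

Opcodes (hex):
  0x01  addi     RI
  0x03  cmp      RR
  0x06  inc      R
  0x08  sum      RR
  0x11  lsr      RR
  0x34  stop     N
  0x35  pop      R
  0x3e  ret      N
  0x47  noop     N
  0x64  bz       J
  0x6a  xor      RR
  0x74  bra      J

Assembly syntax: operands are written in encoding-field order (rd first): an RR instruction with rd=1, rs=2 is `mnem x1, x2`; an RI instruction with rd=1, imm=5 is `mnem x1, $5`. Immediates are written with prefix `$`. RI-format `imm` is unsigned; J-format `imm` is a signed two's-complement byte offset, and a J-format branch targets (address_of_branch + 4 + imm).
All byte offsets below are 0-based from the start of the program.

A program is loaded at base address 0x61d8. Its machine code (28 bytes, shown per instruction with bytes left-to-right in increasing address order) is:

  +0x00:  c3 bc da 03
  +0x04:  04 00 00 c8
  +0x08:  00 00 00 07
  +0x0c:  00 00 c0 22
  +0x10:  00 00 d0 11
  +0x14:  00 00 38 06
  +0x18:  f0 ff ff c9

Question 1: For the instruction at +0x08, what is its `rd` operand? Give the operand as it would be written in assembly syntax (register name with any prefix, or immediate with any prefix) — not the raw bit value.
off 0x08: read 00 00 00 07 as little → 0x07000000
  op=0x07000000>>25=0x3 ⇒ cmp (RR)
  [24:22] rd=4 = x4
  [21:19] rs=0 = x0

x4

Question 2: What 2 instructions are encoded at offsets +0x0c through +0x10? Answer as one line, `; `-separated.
lsr x3, x0; sum x7, x2

+0x0c: 00 00 c0 22 ⇒ word 0x22c00000 (little)
  opcode bits[31:25]=0x11: lsr/RR
  rd: (w>>22)&0x7=0x3 → x3
  rs: (w>>19)&0x7=0x0 → x0
+0x10: 00 00 d0 11 ⇒ word 0x11d00000 (little)
  opcode bits[31:25]=0x8: sum/RR
  rd: (w>>22)&0x7=0x7 → x7
  rs: (w>>19)&0x7=0x2 → x2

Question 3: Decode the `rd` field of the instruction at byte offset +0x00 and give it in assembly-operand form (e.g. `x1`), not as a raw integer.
@+00  little-endian(c3 bc da 03) = 0x03dabcc3
  opcode bits[31:25]=0x1: addi/RI
  [24:22] rd=7 = x7
  [21:0] imm=1752259 = $1752259

x7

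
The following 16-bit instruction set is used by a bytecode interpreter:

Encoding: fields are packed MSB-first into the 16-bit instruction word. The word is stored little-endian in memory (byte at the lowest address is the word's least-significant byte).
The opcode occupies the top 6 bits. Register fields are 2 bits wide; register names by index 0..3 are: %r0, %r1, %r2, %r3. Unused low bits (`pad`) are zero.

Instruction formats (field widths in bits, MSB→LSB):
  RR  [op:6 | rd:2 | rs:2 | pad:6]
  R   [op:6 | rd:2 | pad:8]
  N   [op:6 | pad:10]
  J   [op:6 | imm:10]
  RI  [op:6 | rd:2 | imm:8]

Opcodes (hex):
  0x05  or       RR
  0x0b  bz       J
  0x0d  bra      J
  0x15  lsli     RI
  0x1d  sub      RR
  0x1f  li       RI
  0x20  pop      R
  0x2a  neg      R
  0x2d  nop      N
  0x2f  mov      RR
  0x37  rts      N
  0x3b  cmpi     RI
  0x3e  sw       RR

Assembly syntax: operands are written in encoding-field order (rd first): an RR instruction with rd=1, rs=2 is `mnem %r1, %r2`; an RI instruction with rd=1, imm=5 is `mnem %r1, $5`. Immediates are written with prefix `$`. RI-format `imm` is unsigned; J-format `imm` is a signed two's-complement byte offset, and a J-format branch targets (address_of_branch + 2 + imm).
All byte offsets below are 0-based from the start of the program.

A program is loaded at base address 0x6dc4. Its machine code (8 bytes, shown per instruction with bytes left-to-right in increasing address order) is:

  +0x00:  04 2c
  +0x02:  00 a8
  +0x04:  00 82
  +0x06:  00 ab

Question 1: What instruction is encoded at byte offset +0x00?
bz $4

[00] 04 2c → 0x2c04
  op=0x2c04>>10=0xb ⇒ bz (J)
  [9:0] imm=4 = $4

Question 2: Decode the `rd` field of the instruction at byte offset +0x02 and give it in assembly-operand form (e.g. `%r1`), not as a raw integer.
+0x02: 00 a8 ⇒ word 0xa800 (little)
  opcode bits[15:10]=0x2a: neg/R
  rd: (w>>8)&0x3=0x0 → %r0

%r0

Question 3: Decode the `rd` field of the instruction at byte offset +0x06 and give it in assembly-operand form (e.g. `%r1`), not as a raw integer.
+0x06: 00 ab ⇒ word 0xab00 (little)
  top 6b → 0x2a → neg [R]
  rd: (w>>8)&0x3=0x3 → %r3

%r3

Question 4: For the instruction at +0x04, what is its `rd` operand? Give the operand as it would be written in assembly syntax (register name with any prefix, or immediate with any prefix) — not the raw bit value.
%r2

off 0x04: read 00 82 as little → 0x8200
  opcode bits[15:10]=0x20: pop/R
  rd: (w>>8)&0x3=0x2 → %r2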